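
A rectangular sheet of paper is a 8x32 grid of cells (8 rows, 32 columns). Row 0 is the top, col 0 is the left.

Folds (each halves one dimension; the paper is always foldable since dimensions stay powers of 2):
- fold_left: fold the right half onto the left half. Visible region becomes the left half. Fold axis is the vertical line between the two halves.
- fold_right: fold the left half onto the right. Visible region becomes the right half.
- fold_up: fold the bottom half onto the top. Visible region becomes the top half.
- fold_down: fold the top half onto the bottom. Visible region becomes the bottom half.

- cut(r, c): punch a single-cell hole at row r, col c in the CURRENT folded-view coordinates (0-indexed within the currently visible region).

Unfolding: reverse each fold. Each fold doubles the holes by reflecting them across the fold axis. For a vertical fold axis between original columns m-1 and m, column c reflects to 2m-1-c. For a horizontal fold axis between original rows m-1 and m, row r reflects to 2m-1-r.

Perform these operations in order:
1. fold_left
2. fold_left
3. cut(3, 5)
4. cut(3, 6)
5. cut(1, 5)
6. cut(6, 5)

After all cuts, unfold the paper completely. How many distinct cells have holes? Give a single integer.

Op 1 fold_left: fold axis v@16; visible region now rows[0,8) x cols[0,16) = 8x16
Op 2 fold_left: fold axis v@8; visible region now rows[0,8) x cols[0,8) = 8x8
Op 3 cut(3, 5): punch at orig (3,5); cuts so far [(3, 5)]; region rows[0,8) x cols[0,8) = 8x8
Op 4 cut(3, 6): punch at orig (3,6); cuts so far [(3, 5), (3, 6)]; region rows[0,8) x cols[0,8) = 8x8
Op 5 cut(1, 5): punch at orig (1,5); cuts so far [(1, 5), (3, 5), (3, 6)]; region rows[0,8) x cols[0,8) = 8x8
Op 6 cut(6, 5): punch at orig (6,5); cuts so far [(1, 5), (3, 5), (3, 6), (6, 5)]; region rows[0,8) x cols[0,8) = 8x8
Unfold 1 (reflect across v@8): 8 holes -> [(1, 5), (1, 10), (3, 5), (3, 6), (3, 9), (3, 10), (6, 5), (6, 10)]
Unfold 2 (reflect across v@16): 16 holes -> [(1, 5), (1, 10), (1, 21), (1, 26), (3, 5), (3, 6), (3, 9), (3, 10), (3, 21), (3, 22), (3, 25), (3, 26), (6, 5), (6, 10), (6, 21), (6, 26)]

Answer: 16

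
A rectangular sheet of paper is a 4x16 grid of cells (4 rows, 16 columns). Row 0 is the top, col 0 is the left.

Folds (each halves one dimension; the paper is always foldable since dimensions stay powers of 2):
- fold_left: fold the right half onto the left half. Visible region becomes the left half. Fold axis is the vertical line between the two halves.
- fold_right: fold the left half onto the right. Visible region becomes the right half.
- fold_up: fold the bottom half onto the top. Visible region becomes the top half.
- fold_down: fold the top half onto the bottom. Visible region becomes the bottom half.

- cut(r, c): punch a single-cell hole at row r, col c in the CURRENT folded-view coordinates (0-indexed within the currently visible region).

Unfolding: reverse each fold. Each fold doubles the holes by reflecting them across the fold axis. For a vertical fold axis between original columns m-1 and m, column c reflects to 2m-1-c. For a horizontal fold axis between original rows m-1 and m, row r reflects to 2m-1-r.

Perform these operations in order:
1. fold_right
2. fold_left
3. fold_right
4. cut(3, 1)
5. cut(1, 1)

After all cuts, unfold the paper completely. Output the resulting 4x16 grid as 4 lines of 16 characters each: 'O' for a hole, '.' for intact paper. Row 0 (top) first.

Answer: ................
O..OO..OO..OO..O
................
O..OO..OO..OO..O

Derivation:
Op 1 fold_right: fold axis v@8; visible region now rows[0,4) x cols[8,16) = 4x8
Op 2 fold_left: fold axis v@12; visible region now rows[0,4) x cols[8,12) = 4x4
Op 3 fold_right: fold axis v@10; visible region now rows[0,4) x cols[10,12) = 4x2
Op 4 cut(3, 1): punch at orig (3,11); cuts so far [(3, 11)]; region rows[0,4) x cols[10,12) = 4x2
Op 5 cut(1, 1): punch at orig (1,11); cuts so far [(1, 11), (3, 11)]; region rows[0,4) x cols[10,12) = 4x2
Unfold 1 (reflect across v@10): 4 holes -> [(1, 8), (1, 11), (3, 8), (3, 11)]
Unfold 2 (reflect across v@12): 8 holes -> [(1, 8), (1, 11), (1, 12), (1, 15), (3, 8), (3, 11), (3, 12), (3, 15)]
Unfold 3 (reflect across v@8): 16 holes -> [(1, 0), (1, 3), (1, 4), (1, 7), (1, 8), (1, 11), (1, 12), (1, 15), (3, 0), (3, 3), (3, 4), (3, 7), (3, 8), (3, 11), (3, 12), (3, 15)]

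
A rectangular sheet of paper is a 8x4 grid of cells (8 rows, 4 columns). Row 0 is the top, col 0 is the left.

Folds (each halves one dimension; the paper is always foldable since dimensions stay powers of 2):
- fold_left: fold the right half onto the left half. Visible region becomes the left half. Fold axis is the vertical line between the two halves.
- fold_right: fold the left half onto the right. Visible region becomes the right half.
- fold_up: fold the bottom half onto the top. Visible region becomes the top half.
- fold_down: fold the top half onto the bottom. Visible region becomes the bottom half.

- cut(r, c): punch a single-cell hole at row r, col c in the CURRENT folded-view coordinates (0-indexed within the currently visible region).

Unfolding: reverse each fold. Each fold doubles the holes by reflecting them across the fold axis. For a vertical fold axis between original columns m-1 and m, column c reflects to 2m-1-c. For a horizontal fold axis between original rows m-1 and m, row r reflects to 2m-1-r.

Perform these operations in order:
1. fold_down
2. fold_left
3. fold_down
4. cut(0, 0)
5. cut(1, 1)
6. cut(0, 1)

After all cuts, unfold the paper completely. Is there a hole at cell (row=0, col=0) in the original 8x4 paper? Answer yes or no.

Answer: no

Derivation:
Op 1 fold_down: fold axis h@4; visible region now rows[4,8) x cols[0,4) = 4x4
Op 2 fold_left: fold axis v@2; visible region now rows[4,8) x cols[0,2) = 4x2
Op 3 fold_down: fold axis h@6; visible region now rows[6,8) x cols[0,2) = 2x2
Op 4 cut(0, 0): punch at orig (6,0); cuts so far [(6, 0)]; region rows[6,8) x cols[0,2) = 2x2
Op 5 cut(1, 1): punch at orig (7,1); cuts so far [(6, 0), (7, 1)]; region rows[6,8) x cols[0,2) = 2x2
Op 6 cut(0, 1): punch at orig (6,1); cuts so far [(6, 0), (6, 1), (7, 1)]; region rows[6,8) x cols[0,2) = 2x2
Unfold 1 (reflect across h@6): 6 holes -> [(4, 1), (5, 0), (5, 1), (6, 0), (6, 1), (7, 1)]
Unfold 2 (reflect across v@2): 12 holes -> [(4, 1), (4, 2), (5, 0), (5, 1), (5, 2), (5, 3), (6, 0), (6, 1), (6, 2), (6, 3), (7, 1), (7, 2)]
Unfold 3 (reflect across h@4): 24 holes -> [(0, 1), (0, 2), (1, 0), (1, 1), (1, 2), (1, 3), (2, 0), (2, 1), (2, 2), (2, 3), (3, 1), (3, 2), (4, 1), (4, 2), (5, 0), (5, 1), (5, 2), (5, 3), (6, 0), (6, 1), (6, 2), (6, 3), (7, 1), (7, 2)]
Holes: [(0, 1), (0, 2), (1, 0), (1, 1), (1, 2), (1, 3), (2, 0), (2, 1), (2, 2), (2, 3), (3, 1), (3, 2), (4, 1), (4, 2), (5, 0), (5, 1), (5, 2), (5, 3), (6, 0), (6, 1), (6, 2), (6, 3), (7, 1), (7, 2)]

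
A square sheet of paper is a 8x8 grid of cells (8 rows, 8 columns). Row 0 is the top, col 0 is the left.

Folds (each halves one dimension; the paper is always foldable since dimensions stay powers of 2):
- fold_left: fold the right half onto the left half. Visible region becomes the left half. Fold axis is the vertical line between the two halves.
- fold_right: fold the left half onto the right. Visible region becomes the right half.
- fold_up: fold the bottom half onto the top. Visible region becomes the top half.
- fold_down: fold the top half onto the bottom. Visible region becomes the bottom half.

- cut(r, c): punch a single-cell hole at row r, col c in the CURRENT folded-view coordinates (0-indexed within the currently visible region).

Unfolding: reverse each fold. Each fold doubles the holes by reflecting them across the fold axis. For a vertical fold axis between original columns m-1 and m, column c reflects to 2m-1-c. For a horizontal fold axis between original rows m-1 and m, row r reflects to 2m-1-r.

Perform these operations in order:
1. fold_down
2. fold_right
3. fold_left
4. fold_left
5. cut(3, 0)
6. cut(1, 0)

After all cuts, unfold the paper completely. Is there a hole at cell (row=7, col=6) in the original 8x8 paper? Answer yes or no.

Op 1 fold_down: fold axis h@4; visible region now rows[4,8) x cols[0,8) = 4x8
Op 2 fold_right: fold axis v@4; visible region now rows[4,8) x cols[4,8) = 4x4
Op 3 fold_left: fold axis v@6; visible region now rows[4,8) x cols[4,6) = 4x2
Op 4 fold_left: fold axis v@5; visible region now rows[4,8) x cols[4,5) = 4x1
Op 5 cut(3, 0): punch at orig (7,4); cuts so far [(7, 4)]; region rows[4,8) x cols[4,5) = 4x1
Op 6 cut(1, 0): punch at orig (5,4); cuts so far [(5, 4), (7, 4)]; region rows[4,8) x cols[4,5) = 4x1
Unfold 1 (reflect across v@5): 4 holes -> [(5, 4), (5, 5), (7, 4), (7, 5)]
Unfold 2 (reflect across v@6): 8 holes -> [(5, 4), (5, 5), (5, 6), (5, 7), (7, 4), (7, 5), (7, 6), (7, 7)]
Unfold 3 (reflect across v@4): 16 holes -> [(5, 0), (5, 1), (5, 2), (5, 3), (5, 4), (5, 5), (5, 6), (5, 7), (7, 0), (7, 1), (7, 2), (7, 3), (7, 4), (7, 5), (7, 6), (7, 7)]
Unfold 4 (reflect across h@4): 32 holes -> [(0, 0), (0, 1), (0, 2), (0, 3), (0, 4), (0, 5), (0, 6), (0, 7), (2, 0), (2, 1), (2, 2), (2, 3), (2, 4), (2, 5), (2, 6), (2, 7), (5, 0), (5, 1), (5, 2), (5, 3), (5, 4), (5, 5), (5, 6), (5, 7), (7, 0), (7, 1), (7, 2), (7, 3), (7, 4), (7, 5), (7, 6), (7, 7)]
Holes: [(0, 0), (0, 1), (0, 2), (0, 3), (0, 4), (0, 5), (0, 6), (0, 7), (2, 0), (2, 1), (2, 2), (2, 3), (2, 4), (2, 5), (2, 6), (2, 7), (5, 0), (5, 1), (5, 2), (5, 3), (5, 4), (5, 5), (5, 6), (5, 7), (7, 0), (7, 1), (7, 2), (7, 3), (7, 4), (7, 5), (7, 6), (7, 7)]

Answer: yes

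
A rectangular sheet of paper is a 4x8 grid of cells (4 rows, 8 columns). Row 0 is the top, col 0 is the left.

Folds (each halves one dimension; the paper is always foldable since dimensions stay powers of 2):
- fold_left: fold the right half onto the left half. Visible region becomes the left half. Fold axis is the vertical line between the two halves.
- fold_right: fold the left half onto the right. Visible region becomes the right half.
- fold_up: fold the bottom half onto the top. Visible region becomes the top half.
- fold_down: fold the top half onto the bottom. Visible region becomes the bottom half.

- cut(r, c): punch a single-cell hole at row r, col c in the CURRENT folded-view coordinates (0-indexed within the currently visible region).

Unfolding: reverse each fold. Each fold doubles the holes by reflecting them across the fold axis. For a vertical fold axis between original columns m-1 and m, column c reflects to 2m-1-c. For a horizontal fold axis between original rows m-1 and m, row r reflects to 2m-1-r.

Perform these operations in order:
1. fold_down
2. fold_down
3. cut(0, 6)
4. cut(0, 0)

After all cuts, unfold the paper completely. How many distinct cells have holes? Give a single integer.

Answer: 8

Derivation:
Op 1 fold_down: fold axis h@2; visible region now rows[2,4) x cols[0,8) = 2x8
Op 2 fold_down: fold axis h@3; visible region now rows[3,4) x cols[0,8) = 1x8
Op 3 cut(0, 6): punch at orig (3,6); cuts so far [(3, 6)]; region rows[3,4) x cols[0,8) = 1x8
Op 4 cut(0, 0): punch at orig (3,0); cuts so far [(3, 0), (3, 6)]; region rows[3,4) x cols[0,8) = 1x8
Unfold 1 (reflect across h@3): 4 holes -> [(2, 0), (2, 6), (3, 0), (3, 6)]
Unfold 2 (reflect across h@2): 8 holes -> [(0, 0), (0, 6), (1, 0), (1, 6), (2, 0), (2, 6), (3, 0), (3, 6)]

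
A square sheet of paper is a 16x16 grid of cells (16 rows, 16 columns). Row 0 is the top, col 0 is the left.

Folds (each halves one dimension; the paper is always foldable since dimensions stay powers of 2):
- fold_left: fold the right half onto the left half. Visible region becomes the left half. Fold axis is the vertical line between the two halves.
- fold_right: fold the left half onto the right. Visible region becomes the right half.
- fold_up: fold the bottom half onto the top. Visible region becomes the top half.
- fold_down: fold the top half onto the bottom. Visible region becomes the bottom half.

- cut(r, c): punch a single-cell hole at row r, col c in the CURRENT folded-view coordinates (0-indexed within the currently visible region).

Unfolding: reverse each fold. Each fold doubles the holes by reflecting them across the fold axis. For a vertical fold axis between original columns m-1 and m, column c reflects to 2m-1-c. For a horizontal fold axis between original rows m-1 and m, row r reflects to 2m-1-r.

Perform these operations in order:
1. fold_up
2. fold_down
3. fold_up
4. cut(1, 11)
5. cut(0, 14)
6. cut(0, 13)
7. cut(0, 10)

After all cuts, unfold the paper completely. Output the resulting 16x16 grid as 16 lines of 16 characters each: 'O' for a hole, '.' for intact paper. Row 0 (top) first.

Op 1 fold_up: fold axis h@8; visible region now rows[0,8) x cols[0,16) = 8x16
Op 2 fold_down: fold axis h@4; visible region now rows[4,8) x cols[0,16) = 4x16
Op 3 fold_up: fold axis h@6; visible region now rows[4,6) x cols[0,16) = 2x16
Op 4 cut(1, 11): punch at orig (5,11); cuts so far [(5, 11)]; region rows[4,6) x cols[0,16) = 2x16
Op 5 cut(0, 14): punch at orig (4,14); cuts so far [(4, 14), (5, 11)]; region rows[4,6) x cols[0,16) = 2x16
Op 6 cut(0, 13): punch at orig (4,13); cuts so far [(4, 13), (4, 14), (5, 11)]; region rows[4,6) x cols[0,16) = 2x16
Op 7 cut(0, 10): punch at orig (4,10); cuts so far [(4, 10), (4, 13), (4, 14), (5, 11)]; region rows[4,6) x cols[0,16) = 2x16
Unfold 1 (reflect across h@6): 8 holes -> [(4, 10), (4, 13), (4, 14), (5, 11), (6, 11), (7, 10), (7, 13), (7, 14)]
Unfold 2 (reflect across h@4): 16 holes -> [(0, 10), (0, 13), (0, 14), (1, 11), (2, 11), (3, 10), (3, 13), (3, 14), (4, 10), (4, 13), (4, 14), (5, 11), (6, 11), (7, 10), (7, 13), (7, 14)]
Unfold 3 (reflect across h@8): 32 holes -> [(0, 10), (0, 13), (0, 14), (1, 11), (2, 11), (3, 10), (3, 13), (3, 14), (4, 10), (4, 13), (4, 14), (5, 11), (6, 11), (7, 10), (7, 13), (7, 14), (8, 10), (8, 13), (8, 14), (9, 11), (10, 11), (11, 10), (11, 13), (11, 14), (12, 10), (12, 13), (12, 14), (13, 11), (14, 11), (15, 10), (15, 13), (15, 14)]

Answer: ..........O..OO.
...........O....
...........O....
..........O..OO.
..........O..OO.
...........O....
...........O....
..........O..OO.
..........O..OO.
...........O....
...........O....
..........O..OO.
..........O..OO.
...........O....
...........O....
..........O..OO.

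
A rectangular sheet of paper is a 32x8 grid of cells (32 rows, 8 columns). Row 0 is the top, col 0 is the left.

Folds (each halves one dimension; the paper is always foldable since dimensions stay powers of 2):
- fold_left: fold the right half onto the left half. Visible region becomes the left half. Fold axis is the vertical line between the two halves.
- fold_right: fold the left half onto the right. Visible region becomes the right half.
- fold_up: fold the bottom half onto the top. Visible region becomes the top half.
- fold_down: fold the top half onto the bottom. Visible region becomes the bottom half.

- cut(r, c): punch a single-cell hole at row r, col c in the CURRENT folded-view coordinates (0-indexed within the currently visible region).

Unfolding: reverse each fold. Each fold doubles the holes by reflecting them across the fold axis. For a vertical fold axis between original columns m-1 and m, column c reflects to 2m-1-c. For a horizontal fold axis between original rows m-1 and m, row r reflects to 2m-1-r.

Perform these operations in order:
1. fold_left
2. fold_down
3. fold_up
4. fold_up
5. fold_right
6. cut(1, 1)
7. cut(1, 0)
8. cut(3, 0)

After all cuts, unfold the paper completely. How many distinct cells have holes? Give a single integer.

Op 1 fold_left: fold axis v@4; visible region now rows[0,32) x cols[0,4) = 32x4
Op 2 fold_down: fold axis h@16; visible region now rows[16,32) x cols[0,4) = 16x4
Op 3 fold_up: fold axis h@24; visible region now rows[16,24) x cols[0,4) = 8x4
Op 4 fold_up: fold axis h@20; visible region now rows[16,20) x cols[0,4) = 4x4
Op 5 fold_right: fold axis v@2; visible region now rows[16,20) x cols[2,4) = 4x2
Op 6 cut(1, 1): punch at orig (17,3); cuts so far [(17, 3)]; region rows[16,20) x cols[2,4) = 4x2
Op 7 cut(1, 0): punch at orig (17,2); cuts so far [(17, 2), (17, 3)]; region rows[16,20) x cols[2,4) = 4x2
Op 8 cut(3, 0): punch at orig (19,2); cuts so far [(17, 2), (17, 3), (19, 2)]; region rows[16,20) x cols[2,4) = 4x2
Unfold 1 (reflect across v@2): 6 holes -> [(17, 0), (17, 1), (17, 2), (17, 3), (19, 1), (19, 2)]
Unfold 2 (reflect across h@20): 12 holes -> [(17, 0), (17, 1), (17, 2), (17, 3), (19, 1), (19, 2), (20, 1), (20, 2), (22, 0), (22, 1), (22, 2), (22, 3)]
Unfold 3 (reflect across h@24): 24 holes -> [(17, 0), (17, 1), (17, 2), (17, 3), (19, 1), (19, 2), (20, 1), (20, 2), (22, 0), (22, 1), (22, 2), (22, 3), (25, 0), (25, 1), (25, 2), (25, 3), (27, 1), (27, 2), (28, 1), (28, 2), (30, 0), (30, 1), (30, 2), (30, 3)]
Unfold 4 (reflect across h@16): 48 holes -> [(1, 0), (1, 1), (1, 2), (1, 3), (3, 1), (3, 2), (4, 1), (4, 2), (6, 0), (6, 1), (6, 2), (6, 3), (9, 0), (9, 1), (9, 2), (9, 3), (11, 1), (11, 2), (12, 1), (12, 2), (14, 0), (14, 1), (14, 2), (14, 3), (17, 0), (17, 1), (17, 2), (17, 3), (19, 1), (19, 2), (20, 1), (20, 2), (22, 0), (22, 1), (22, 2), (22, 3), (25, 0), (25, 1), (25, 2), (25, 3), (27, 1), (27, 2), (28, 1), (28, 2), (30, 0), (30, 1), (30, 2), (30, 3)]
Unfold 5 (reflect across v@4): 96 holes -> [(1, 0), (1, 1), (1, 2), (1, 3), (1, 4), (1, 5), (1, 6), (1, 7), (3, 1), (3, 2), (3, 5), (3, 6), (4, 1), (4, 2), (4, 5), (4, 6), (6, 0), (6, 1), (6, 2), (6, 3), (6, 4), (6, 5), (6, 6), (6, 7), (9, 0), (9, 1), (9, 2), (9, 3), (9, 4), (9, 5), (9, 6), (9, 7), (11, 1), (11, 2), (11, 5), (11, 6), (12, 1), (12, 2), (12, 5), (12, 6), (14, 0), (14, 1), (14, 2), (14, 3), (14, 4), (14, 5), (14, 6), (14, 7), (17, 0), (17, 1), (17, 2), (17, 3), (17, 4), (17, 5), (17, 6), (17, 7), (19, 1), (19, 2), (19, 5), (19, 6), (20, 1), (20, 2), (20, 5), (20, 6), (22, 0), (22, 1), (22, 2), (22, 3), (22, 4), (22, 5), (22, 6), (22, 7), (25, 0), (25, 1), (25, 2), (25, 3), (25, 4), (25, 5), (25, 6), (25, 7), (27, 1), (27, 2), (27, 5), (27, 6), (28, 1), (28, 2), (28, 5), (28, 6), (30, 0), (30, 1), (30, 2), (30, 3), (30, 4), (30, 5), (30, 6), (30, 7)]

Answer: 96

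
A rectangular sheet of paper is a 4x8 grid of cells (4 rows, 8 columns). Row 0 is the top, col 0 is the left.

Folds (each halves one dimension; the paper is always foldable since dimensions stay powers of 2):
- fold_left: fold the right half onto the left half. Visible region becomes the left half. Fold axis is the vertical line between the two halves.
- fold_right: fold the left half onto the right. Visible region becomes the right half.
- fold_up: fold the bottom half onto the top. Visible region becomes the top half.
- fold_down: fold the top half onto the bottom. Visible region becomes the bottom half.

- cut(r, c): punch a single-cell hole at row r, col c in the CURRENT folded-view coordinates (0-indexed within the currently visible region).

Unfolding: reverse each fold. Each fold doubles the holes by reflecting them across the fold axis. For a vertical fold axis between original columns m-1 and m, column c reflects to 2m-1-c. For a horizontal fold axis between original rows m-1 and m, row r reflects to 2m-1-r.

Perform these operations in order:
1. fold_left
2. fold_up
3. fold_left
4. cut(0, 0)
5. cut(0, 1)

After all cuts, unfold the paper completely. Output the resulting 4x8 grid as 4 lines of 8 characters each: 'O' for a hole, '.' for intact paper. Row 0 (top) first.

Answer: OOOOOOOO
........
........
OOOOOOOO

Derivation:
Op 1 fold_left: fold axis v@4; visible region now rows[0,4) x cols[0,4) = 4x4
Op 2 fold_up: fold axis h@2; visible region now rows[0,2) x cols[0,4) = 2x4
Op 3 fold_left: fold axis v@2; visible region now rows[0,2) x cols[0,2) = 2x2
Op 4 cut(0, 0): punch at orig (0,0); cuts so far [(0, 0)]; region rows[0,2) x cols[0,2) = 2x2
Op 5 cut(0, 1): punch at orig (0,1); cuts so far [(0, 0), (0, 1)]; region rows[0,2) x cols[0,2) = 2x2
Unfold 1 (reflect across v@2): 4 holes -> [(0, 0), (0, 1), (0, 2), (0, 3)]
Unfold 2 (reflect across h@2): 8 holes -> [(0, 0), (0, 1), (0, 2), (0, 3), (3, 0), (3, 1), (3, 2), (3, 3)]
Unfold 3 (reflect across v@4): 16 holes -> [(0, 0), (0, 1), (0, 2), (0, 3), (0, 4), (0, 5), (0, 6), (0, 7), (3, 0), (3, 1), (3, 2), (3, 3), (3, 4), (3, 5), (3, 6), (3, 7)]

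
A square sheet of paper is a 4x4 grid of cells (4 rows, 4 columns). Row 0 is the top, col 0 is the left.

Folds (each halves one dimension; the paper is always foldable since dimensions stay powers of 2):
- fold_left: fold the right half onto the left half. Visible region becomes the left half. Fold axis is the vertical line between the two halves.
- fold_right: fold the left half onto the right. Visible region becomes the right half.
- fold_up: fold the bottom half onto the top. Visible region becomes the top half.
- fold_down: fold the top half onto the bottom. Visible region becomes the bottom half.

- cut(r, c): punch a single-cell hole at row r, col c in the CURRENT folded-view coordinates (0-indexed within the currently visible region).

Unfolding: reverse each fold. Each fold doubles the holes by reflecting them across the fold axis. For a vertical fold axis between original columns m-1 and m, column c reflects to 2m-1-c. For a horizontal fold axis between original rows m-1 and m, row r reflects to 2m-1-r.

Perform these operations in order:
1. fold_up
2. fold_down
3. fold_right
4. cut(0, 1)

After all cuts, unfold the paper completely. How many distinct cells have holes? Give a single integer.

Op 1 fold_up: fold axis h@2; visible region now rows[0,2) x cols[0,4) = 2x4
Op 2 fold_down: fold axis h@1; visible region now rows[1,2) x cols[0,4) = 1x4
Op 3 fold_right: fold axis v@2; visible region now rows[1,2) x cols[2,4) = 1x2
Op 4 cut(0, 1): punch at orig (1,3); cuts so far [(1, 3)]; region rows[1,2) x cols[2,4) = 1x2
Unfold 1 (reflect across v@2): 2 holes -> [(1, 0), (1, 3)]
Unfold 2 (reflect across h@1): 4 holes -> [(0, 0), (0, 3), (1, 0), (1, 3)]
Unfold 3 (reflect across h@2): 8 holes -> [(0, 0), (0, 3), (1, 0), (1, 3), (2, 0), (2, 3), (3, 0), (3, 3)]

Answer: 8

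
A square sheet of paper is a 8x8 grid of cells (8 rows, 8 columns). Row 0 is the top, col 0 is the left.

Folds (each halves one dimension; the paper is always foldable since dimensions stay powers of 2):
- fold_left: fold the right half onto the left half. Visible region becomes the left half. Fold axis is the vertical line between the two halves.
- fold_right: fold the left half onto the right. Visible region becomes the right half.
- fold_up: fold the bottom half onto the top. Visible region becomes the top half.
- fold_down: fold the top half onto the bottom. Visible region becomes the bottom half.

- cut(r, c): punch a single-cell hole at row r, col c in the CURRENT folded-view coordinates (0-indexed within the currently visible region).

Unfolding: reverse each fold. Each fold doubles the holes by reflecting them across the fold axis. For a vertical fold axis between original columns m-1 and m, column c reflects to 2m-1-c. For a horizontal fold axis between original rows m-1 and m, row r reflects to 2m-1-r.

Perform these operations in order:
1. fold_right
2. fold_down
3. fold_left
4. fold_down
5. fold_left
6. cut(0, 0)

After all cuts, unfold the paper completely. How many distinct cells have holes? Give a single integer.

Op 1 fold_right: fold axis v@4; visible region now rows[0,8) x cols[4,8) = 8x4
Op 2 fold_down: fold axis h@4; visible region now rows[4,8) x cols[4,8) = 4x4
Op 3 fold_left: fold axis v@6; visible region now rows[4,8) x cols[4,6) = 4x2
Op 4 fold_down: fold axis h@6; visible region now rows[6,8) x cols[4,6) = 2x2
Op 5 fold_left: fold axis v@5; visible region now rows[6,8) x cols[4,5) = 2x1
Op 6 cut(0, 0): punch at orig (6,4); cuts so far [(6, 4)]; region rows[6,8) x cols[4,5) = 2x1
Unfold 1 (reflect across v@5): 2 holes -> [(6, 4), (6, 5)]
Unfold 2 (reflect across h@6): 4 holes -> [(5, 4), (5, 5), (6, 4), (6, 5)]
Unfold 3 (reflect across v@6): 8 holes -> [(5, 4), (5, 5), (5, 6), (5, 7), (6, 4), (6, 5), (6, 6), (6, 7)]
Unfold 4 (reflect across h@4): 16 holes -> [(1, 4), (1, 5), (1, 6), (1, 7), (2, 4), (2, 5), (2, 6), (2, 7), (5, 4), (5, 5), (5, 6), (5, 7), (6, 4), (6, 5), (6, 6), (6, 7)]
Unfold 5 (reflect across v@4): 32 holes -> [(1, 0), (1, 1), (1, 2), (1, 3), (1, 4), (1, 5), (1, 6), (1, 7), (2, 0), (2, 1), (2, 2), (2, 3), (2, 4), (2, 5), (2, 6), (2, 7), (5, 0), (5, 1), (5, 2), (5, 3), (5, 4), (5, 5), (5, 6), (5, 7), (6, 0), (6, 1), (6, 2), (6, 3), (6, 4), (6, 5), (6, 6), (6, 7)]

Answer: 32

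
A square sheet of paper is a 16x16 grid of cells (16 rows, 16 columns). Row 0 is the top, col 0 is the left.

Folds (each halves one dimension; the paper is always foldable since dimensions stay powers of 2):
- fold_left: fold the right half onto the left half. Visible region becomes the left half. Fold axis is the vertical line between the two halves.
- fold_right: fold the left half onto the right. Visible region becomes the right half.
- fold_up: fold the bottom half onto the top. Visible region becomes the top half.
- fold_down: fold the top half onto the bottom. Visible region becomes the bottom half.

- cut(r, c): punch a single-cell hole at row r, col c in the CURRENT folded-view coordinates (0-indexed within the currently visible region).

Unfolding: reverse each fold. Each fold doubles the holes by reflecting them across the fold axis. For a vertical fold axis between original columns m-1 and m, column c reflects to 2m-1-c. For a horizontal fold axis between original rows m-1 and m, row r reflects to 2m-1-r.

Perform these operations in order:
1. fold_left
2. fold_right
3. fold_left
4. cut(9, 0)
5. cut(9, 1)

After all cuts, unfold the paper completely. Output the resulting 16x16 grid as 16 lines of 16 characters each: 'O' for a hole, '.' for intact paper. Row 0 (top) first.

Answer: ................
................
................
................
................
................
................
................
................
OOOOOOOOOOOOOOOO
................
................
................
................
................
................

Derivation:
Op 1 fold_left: fold axis v@8; visible region now rows[0,16) x cols[0,8) = 16x8
Op 2 fold_right: fold axis v@4; visible region now rows[0,16) x cols[4,8) = 16x4
Op 3 fold_left: fold axis v@6; visible region now rows[0,16) x cols[4,6) = 16x2
Op 4 cut(9, 0): punch at orig (9,4); cuts so far [(9, 4)]; region rows[0,16) x cols[4,6) = 16x2
Op 5 cut(9, 1): punch at orig (9,5); cuts so far [(9, 4), (9, 5)]; region rows[0,16) x cols[4,6) = 16x2
Unfold 1 (reflect across v@6): 4 holes -> [(9, 4), (9, 5), (9, 6), (9, 7)]
Unfold 2 (reflect across v@4): 8 holes -> [(9, 0), (9, 1), (9, 2), (9, 3), (9, 4), (9, 5), (9, 6), (9, 7)]
Unfold 3 (reflect across v@8): 16 holes -> [(9, 0), (9, 1), (9, 2), (9, 3), (9, 4), (9, 5), (9, 6), (9, 7), (9, 8), (9, 9), (9, 10), (9, 11), (9, 12), (9, 13), (9, 14), (9, 15)]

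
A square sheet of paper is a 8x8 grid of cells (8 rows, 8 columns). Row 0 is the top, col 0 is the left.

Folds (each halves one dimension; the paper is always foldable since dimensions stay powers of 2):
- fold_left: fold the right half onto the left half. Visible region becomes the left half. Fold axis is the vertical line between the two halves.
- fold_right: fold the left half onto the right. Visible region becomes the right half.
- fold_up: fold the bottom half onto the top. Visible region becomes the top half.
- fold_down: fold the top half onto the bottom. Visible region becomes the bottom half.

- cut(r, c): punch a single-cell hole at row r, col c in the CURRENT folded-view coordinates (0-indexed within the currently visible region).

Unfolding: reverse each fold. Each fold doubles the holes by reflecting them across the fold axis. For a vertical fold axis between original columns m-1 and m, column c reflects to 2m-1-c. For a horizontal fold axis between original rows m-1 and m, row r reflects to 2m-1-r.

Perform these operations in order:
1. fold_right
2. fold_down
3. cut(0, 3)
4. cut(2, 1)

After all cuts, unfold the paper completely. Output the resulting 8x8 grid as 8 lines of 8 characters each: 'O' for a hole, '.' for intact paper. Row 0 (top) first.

Answer: ........
..O..O..
........
O......O
O......O
........
..O..O..
........

Derivation:
Op 1 fold_right: fold axis v@4; visible region now rows[0,8) x cols[4,8) = 8x4
Op 2 fold_down: fold axis h@4; visible region now rows[4,8) x cols[4,8) = 4x4
Op 3 cut(0, 3): punch at orig (4,7); cuts so far [(4, 7)]; region rows[4,8) x cols[4,8) = 4x4
Op 4 cut(2, 1): punch at orig (6,5); cuts so far [(4, 7), (6, 5)]; region rows[4,8) x cols[4,8) = 4x4
Unfold 1 (reflect across h@4): 4 holes -> [(1, 5), (3, 7), (4, 7), (6, 5)]
Unfold 2 (reflect across v@4): 8 holes -> [(1, 2), (1, 5), (3, 0), (3, 7), (4, 0), (4, 7), (6, 2), (6, 5)]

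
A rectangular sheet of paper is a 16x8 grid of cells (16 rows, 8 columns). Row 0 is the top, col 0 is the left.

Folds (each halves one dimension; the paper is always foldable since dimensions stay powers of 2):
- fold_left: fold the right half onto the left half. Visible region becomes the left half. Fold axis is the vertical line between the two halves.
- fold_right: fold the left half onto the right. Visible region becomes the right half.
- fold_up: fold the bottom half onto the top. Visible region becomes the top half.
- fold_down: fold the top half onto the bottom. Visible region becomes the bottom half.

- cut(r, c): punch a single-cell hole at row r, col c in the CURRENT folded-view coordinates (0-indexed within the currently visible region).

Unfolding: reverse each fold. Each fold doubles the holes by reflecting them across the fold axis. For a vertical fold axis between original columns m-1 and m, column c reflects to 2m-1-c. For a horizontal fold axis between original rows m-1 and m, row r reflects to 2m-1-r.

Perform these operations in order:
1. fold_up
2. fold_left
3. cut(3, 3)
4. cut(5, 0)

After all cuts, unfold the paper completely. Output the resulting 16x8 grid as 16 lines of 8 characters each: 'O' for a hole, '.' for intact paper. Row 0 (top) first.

Op 1 fold_up: fold axis h@8; visible region now rows[0,8) x cols[0,8) = 8x8
Op 2 fold_left: fold axis v@4; visible region now rows[0,8) x cols[0,4) = 8x4
Op 3 cut(3, 3): punch at orig (3,3); cuts so far [(3, 3)]; region rows[0,8) x cols[0,4) = 8x4
Op 4 cut(5, 0): punch at orig (5,0); cuts so far [(3, 3), (5, 0)]; region rows[0,8) x cols[0,4) = 8x4
Unfold 1 (reflect across v@4): 4 holes -> [(3, 3), (3, 4), (5, 0), (5, 7)]
Unfold 2 (reflect across h@8): 8 holes -> [(3, 3), (3, 4), (5, 0), (5, 7), (10, 0), (10, 7), (12, 3), (12, 4)]

Answer: ........
........
........
...OO...
........
O......O
........
........
........
........
O......O
........
...OO...
........
........
........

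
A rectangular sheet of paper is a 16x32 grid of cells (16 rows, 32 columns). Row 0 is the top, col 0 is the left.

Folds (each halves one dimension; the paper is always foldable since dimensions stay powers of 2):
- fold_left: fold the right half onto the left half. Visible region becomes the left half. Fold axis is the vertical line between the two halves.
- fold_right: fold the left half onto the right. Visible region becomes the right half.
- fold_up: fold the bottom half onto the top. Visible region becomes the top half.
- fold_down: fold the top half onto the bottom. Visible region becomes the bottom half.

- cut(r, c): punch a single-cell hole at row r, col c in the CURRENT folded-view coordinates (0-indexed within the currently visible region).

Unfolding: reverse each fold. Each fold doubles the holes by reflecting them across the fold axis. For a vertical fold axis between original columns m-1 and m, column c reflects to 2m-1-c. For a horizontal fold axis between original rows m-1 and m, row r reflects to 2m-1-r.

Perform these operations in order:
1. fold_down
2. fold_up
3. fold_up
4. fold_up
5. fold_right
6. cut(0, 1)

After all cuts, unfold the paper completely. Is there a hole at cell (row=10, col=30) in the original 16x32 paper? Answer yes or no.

Op 1 fold_down: fold axis h@8; visible region now rows[8,16) x cols[0,32) = 8x32
Op 2 fold_up: fold axis h@12; visible region now rows[8,12) x cols[0,32) = 4x32
Op 3 fold_up: fold axis h@10; visible region now rows[8,10) x cols[0,32) = 2x32
Op 4 fold_up: fold axis h@9; visible region now rows[8,9) x cols[0,32) = 1x32
Op 5 fold_right: fold axis v@16; visible region now rows[8,9) x cols[16,32) = 1x16
Op 6 cut(0, 1): punch at orig (8,17); cuts so far [(8, 17)]; region rows[8,9) x cols[16,32) = 1x16
Unfold 1 (reflect across v@16): 2 holes -> [(8, 14), (8, 17)]
Unfold 2 (reflect across h@9): 4 holes -> [(8, 14), (8, 17), (9, 14), (9, 17)]
Unfold 3 (reflect across h@10): 8 holes -> [(8, 14), (8, 17), (9, 14), (9, 17), (10, 14), (10, 17), (11, 14), (11, 17)]
Unfold 4 (reflect across h@12): 16 holes -> [(8, 14), (8, 17), (9, 14), (9, 17), (10, 14), (10, 17), (11, 14), (11, 17), (12, 14), (12, 17), (13, 14), (13, 17), (14, 14), (14, 17), (15, 14), (15, 17)]
Unfold 5 (reflect across h@8): 32 holes -> [(0, 14), (0, 17), (1, 14), (1, 17), (2, 14), (2, 17), (3, 14), (3, 17), (4, 14), (4, 17), (5, 14), (5, 17), (6, 14), (6, 17), (7, 14), (7, 17), (8, 14), (8, 17), (9, 14), (9, 17), (10, 14), (10, 17), (11, 14), (11, 17), (12, 14), (12, 17), (13, 14), (13, 17), (14, 14), (14, 17), (15, 14), (15, 17)]
Holes: [(0, 14), (0, 17), (1, 14), (1, 17), (2, 14), (2, 17), (3, 14), (3, 17), (4, 14), (4, 17), (5, 14), (5, 17), (6, 14), (6, 17), (7, 14), (7, 17), (8, 14), (8, 17), (9, 14), (9, 17), (10, 14), (10, 17), (11, 14), (11, 17), (12, 14), (12, 17), (13, 14), (13, 17), (14, 14), (14, 17), (15, 14), (15, 17)]

Answer: no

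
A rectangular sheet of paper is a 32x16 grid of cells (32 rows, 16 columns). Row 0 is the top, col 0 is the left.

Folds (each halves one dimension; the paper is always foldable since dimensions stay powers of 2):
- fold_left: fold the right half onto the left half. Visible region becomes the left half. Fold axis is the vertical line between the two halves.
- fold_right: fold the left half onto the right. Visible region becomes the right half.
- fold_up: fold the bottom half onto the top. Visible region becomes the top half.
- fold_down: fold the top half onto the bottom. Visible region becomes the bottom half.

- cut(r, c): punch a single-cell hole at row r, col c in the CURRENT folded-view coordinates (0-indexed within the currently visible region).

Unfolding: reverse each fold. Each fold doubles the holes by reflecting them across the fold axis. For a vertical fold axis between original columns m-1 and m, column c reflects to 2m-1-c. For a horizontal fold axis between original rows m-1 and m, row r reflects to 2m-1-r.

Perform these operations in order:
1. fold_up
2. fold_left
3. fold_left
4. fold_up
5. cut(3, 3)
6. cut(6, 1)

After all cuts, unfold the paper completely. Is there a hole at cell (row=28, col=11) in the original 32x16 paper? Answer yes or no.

Op 1 fold_up: fold axis h@16; visible region now rows[0,16) x cols[0,16) = 16x16
Op 2 fold_left: fold axis v@8; visible region now rows[0,16) x cols[0,8) = 16x8
Op 3 fold_left: fold axis v@4; visible region now rows[0,16) x cols[0,4) = 16x4
Op 4 fold_up: fold axis h@8; visible region now rows[0,8) x cols[0,4) = 8x4
Op 5 cut(3, 3): punch at orig (3,3); cuts so far [(3, 3)]; region rows[0,8) x cols[0,4) = 8x4
Op 6 cut(6, 1): punch at orig (6,1); cuts so far [(3, 3), (6, 1)]; region rows[0,8) x cols[0,4) = 8x4
Unfold 1 (reflect across h@8): 4 holes -> [(3, 3), (6, 1), (9, 1), (12, 3)]
Unfold 2 (reflect across v@4): 8 holes -> [(3, 3), (3, 4), (6, 1), (6, 6), (9, 1), (9, 6), (12, 3), (12, 4)]
Unfold 3 (reflect across v@8): 16 holes -> [(3, 3), (3, 4), (3, 11), (3, 12), (6, 1), (6, 6), (6, 9), (6, 14), (9, 1), (9, 6), (9, 9), (9, 14), (12, 3), (12, 4), (12, 11), (12, 12)]
Unfold 4 (reflect across h@16): 32 holes -> [(3, 3), (3, 4), (3, 11), (3, 12), (6, 1), (6, 6), (6, 9), (6, 14), (9, 1), (9, 6), (9, 9), (9, 14), (12, 3), (12, 4), (12, 11), (12, 12), (19, 3), (19, 4), (19, 11), (19, 12), (22, 1), (22, 6), (22, 9), (22, 14), (25, 1), (25, 6), (25, 9), (25, 14), (28, 3), (28, 4), (28, 11), (28, 12)]
Holes: [(3, 3), (3, 4), (3, 11), (3, 12), (6, 1), (6, 6), (6, 9), (6, 14), (9, 1), (9, 6), (9, 9), (9, 14), (12, 3), (12, 4), (12, 11), (12, 12), (19, 3), (19, 4), (19, 11), (19, 12), (22, 1), (22, 6), (22, 9), (22, 14), (25, 1), (25, 6), (25, 9), (25, 14), (28, 3), (28, 4), (28, 11), (28, 12)]

Answer: yes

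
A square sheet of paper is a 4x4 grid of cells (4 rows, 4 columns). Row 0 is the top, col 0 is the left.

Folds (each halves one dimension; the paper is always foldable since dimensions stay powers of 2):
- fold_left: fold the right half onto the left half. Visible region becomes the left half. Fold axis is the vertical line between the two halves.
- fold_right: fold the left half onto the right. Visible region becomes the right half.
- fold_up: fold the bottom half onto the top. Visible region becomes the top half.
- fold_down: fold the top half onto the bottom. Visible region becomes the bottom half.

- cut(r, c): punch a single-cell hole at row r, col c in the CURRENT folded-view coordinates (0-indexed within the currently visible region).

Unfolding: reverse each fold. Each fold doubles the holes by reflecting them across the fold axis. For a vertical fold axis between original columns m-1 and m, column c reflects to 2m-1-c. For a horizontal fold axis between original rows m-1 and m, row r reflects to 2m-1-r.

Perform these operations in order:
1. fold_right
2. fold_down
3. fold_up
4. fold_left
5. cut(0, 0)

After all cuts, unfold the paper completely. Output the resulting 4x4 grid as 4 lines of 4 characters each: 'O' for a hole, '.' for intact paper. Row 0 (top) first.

Answer: OOOO
OOOO
OOOO
OOOO

Derivation:
Op 1 fold_right: fold axis v@2; visible region now rows[0,4) x cols[2,4) = 4x2
Op 2 fold_down: fold axis h@2; visible region now rows[2,4) x cols[2,4) = 2x2
Op 3 fold_up: fold axis h@3; visible region now rows[2,3) x cols[2,4) = 1x2
Op 4 fold_left: fold axis v@3; visible region now rows[2,3) x cols[2,3) = 1x1
Op 5 cut(0, 0): punch at orig (2,2); cuts so far [(2, 2)]; region rows[2,3) x cols[2,3) = 1x1
Unfold 1 (reflect across v@3): 2 holes -> [(2, 2), (2, 3)]
Unfold 2 (reflect across h@3): 4 holes -> [(2, 2), (2, 3), (3, 2), (3, 3)]
Unfold 3 (reflect across h@2): 8 holes -> [(0, 2), (0, 3), (1, 2), (1, 3), (2, 2), (2, 3), (3, 2), (3, 3)]
Unfold 4 (reflect across v@2): 16 holes -> [(0, 0), (0, 1), (0, 2), (0, 3), (1, 0), (1, 1), (1, 2), (1, 3), (2, 0), (2, 1), (2, 2), (2, 3), (3, 0), (3, 1), (3, 2), (3, 3)]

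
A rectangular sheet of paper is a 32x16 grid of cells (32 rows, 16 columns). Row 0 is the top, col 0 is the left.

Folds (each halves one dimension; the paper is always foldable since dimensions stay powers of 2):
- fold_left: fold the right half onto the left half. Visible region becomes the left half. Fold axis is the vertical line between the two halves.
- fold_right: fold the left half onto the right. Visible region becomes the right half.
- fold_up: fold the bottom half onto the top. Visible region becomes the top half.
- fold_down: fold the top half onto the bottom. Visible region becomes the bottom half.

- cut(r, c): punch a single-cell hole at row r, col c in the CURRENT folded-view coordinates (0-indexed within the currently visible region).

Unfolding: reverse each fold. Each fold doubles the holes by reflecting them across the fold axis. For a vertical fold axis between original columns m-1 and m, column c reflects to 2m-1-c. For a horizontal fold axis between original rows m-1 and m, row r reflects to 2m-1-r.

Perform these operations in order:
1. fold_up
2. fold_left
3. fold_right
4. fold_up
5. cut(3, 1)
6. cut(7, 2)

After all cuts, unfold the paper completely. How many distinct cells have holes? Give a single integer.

Answer: 32

Derivation:
Op 1 fold_up: fold axis h@16; visible region now rows[0,16) x cols[0,16) = 16x16
Op 2 fold_left: fold axis v@8; visible region now rows[0,16) x cols[0,8) = 16x8
Op 3 fold_right: fold axis v@4; visible region now rows[0,16) x cols[4,8) = 16x4
Op 4 fold_up: fold axis h@8; visible region now rows[0,8) x cols[4,8) = 8x4
Op 5 cut(3, 1): punch at orig (3,5); cuts so far [(3, 5)]; region rows[0,8) x cols[4,8) = 8x4
Op 6 cut(7, 2): punch at orig (7,6); cuts so far [(3, 5), (7, 6)]; region rows[0,8) x cols[4,8) = 8x4
Unfold 1 (reflect across h@8): 4 holes -> [(3, 5), (7, 6), (8, 6), (12, 5)]
Unfold 2 (reflect across v@4): 8 holes -> [(3, 2), (3, 5), (7, 1), (7, 6), (8, 1), (8, 6), (12, 2), (12, 5)]
Unfold 3 (reflect across v@8): 16 holes -> [(3, 2), (3, 5), (3, 10), (3, 13), (7, 1), (7, 6), (7, 9), (7, 14), (8, 1), (8, 6), (8, 9), (8, 14), (12, 2), (12, 5), (12, 10), (12, 13)]
Unfold 4 (reflect across h@16): 32 holes -> [(3, 2), (3, 5), (3, 10), (3, 13), (7, 1), (7, 6), (7, 9), (7, 14), (8, 1), (8, 6), (8, 9), (8, 14), (12, 2), (12, 5), (12, 10), (12, 13), (19, 2), (19, 5), (19, 10), (19, 13), (23, 1), (23, 6), (23, 9), (23, 14), (24, 1), (24, 6), (24, 9), (24, 14), (28, 2), (28, 5), (28, 10), (28, 13)]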